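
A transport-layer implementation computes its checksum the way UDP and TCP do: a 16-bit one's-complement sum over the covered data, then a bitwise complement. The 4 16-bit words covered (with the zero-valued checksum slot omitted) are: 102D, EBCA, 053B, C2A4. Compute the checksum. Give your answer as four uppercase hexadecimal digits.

3C28

One's-complement addition (fold any carry out of bit 15 back into bit 0):
  0x102D + 0xEBCA = 0x0FBF7
  0xFBF7 + 0x053B = 0x10132 → wrap carry → 0x0133
  0x0133 + 0xC2A4 = 0x0C3D7
One's-complement sum = 0xC3D7.
Checksum = ~0xC3D7 & 0xFFFF = 0x3C28.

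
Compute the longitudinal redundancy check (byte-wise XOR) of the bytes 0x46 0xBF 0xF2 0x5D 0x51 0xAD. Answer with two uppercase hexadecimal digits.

XOR the bytes together:
  start with 0x46
  0x46 ⊕ 0xBF = 0xF9
  0xF9 ⊕ 0xF2 = 0x0B
  0x0B ⊕ 0x5D = 0x56
  0x56 ⊕ 0x51 = 0x07
  0x07 ⊕ 0xAD = 0xAA

AA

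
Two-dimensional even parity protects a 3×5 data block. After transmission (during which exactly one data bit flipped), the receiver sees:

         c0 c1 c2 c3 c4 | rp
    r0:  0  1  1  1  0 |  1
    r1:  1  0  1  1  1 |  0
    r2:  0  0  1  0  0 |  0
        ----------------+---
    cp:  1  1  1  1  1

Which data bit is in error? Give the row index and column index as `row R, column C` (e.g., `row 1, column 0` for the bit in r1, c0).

Recompute each row's even parity and compare to rp:
  r0: data parity 1, sent rp 1 → ok
  r1: data parity 0, sent rp 0 → ok
  r2: data parity 1, sent rp 0 → mismatch
Recompute each column's even parity and compare to cp:
  c0: data parity 1, sent cp 1 → ok
  c1: data parity 1, sent cp 1 → ok
  c2: data parity 1, sent cp 1 → ok
  c3: data parity 0, sent cp 1 → mismatch
  c4: data parity 1, sent cp 1 → ok
Exactly one row (r2) and one column (c3) fail → the flipped bit is at their intersection.

row 2, column 3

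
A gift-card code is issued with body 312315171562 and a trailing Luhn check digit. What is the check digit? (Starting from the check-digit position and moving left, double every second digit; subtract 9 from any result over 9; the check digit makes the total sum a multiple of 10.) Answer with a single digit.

7

Partial digits right→left: 2 6 5 1 7 1 5 1 3 2 1 3
Double every second digit counting from the check-digit position (so the 1st, 3rd, 5th, ... of the partial from the right).
  doubled (with −9 where >9): 4 1 5 1 6 2 → sum 19
  kept as-is: 6 1 1 1 2 3 → sum 14
Total = 19 + 14 = 33.
Check digit = (10 − (33 mod 10)) mod 10 = 7.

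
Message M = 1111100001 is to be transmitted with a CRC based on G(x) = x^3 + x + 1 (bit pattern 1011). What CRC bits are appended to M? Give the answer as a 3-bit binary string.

111

Append 3 zeros: 1111100001000. Divide by 1011 (XOR where the leading bit is 1):
  pos 0: 1111 XOR 1011 = 0100
  pos 1: 1001 XOR 1011 = 0010
  pos 3: 1000 XOR 1011 = 0011
  pos 5: 1100 XOR 1011 = 0111
  pos 6: 1111 XOR 1011 = 0100
  pos 7: 1000 XOR 1011 = 0011
  pos 9: 1100 XOR 1011 = 0111
Remainder (last 3 bits) = 111. This is the CRC / FCS.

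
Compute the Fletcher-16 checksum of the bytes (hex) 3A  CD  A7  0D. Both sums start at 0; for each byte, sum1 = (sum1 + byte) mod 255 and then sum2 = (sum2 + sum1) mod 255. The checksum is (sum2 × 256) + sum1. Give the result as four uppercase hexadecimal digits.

Running sums (mod 255):
  after byte 0 (3A): sum1=58, sum2=58
  after byte 1 (CD): sum1=8, sum2=66
  after byte 2 (A7): sum1=175, sum2=241
  after byte 3 (0D): sum1=188, sum2=174
Checksum = sum2·256 + sum1 = 174·256 + 188 = 44732 = 0xAEBC.

AEBC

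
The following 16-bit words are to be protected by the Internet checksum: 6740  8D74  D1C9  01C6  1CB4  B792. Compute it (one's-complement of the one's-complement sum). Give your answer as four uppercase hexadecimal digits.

6374

One's-complement addition (fold any carry out of bit 15 back into bit 0):
  0x6740 + 0x8D74 = 0x0F4B4
  0xF4B4 + 0xD1C9 = 0x1C67D → wrap carry → 0xC67E
  0xC67E + 0x01C6 = 0x0C844
  0xC844 + 0x1CB4 = 0x0E4F8
  0xE4F8 + 0xB792 = 0x19C8A → wrap carry → 0x9C8B
One's-complement sum = 0x9C8B.
Checksum = ~0x9C8B & 0xFFFF = 0x6374.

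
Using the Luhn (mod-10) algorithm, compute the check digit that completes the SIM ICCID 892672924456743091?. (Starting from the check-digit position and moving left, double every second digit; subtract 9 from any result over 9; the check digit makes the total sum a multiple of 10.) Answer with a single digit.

5

Partial digits right→left: 1 9 0 3 4 7 6 5 4 4 2 9 2 7 6 2 9 8
Double every second digit counting from the check-digit position (so the 1st, 3rd, 5th, ... of the partial from the right).
  doubled (with −9 where >9): 2 0 8 3 8 4 4 3 9 → sum 41
  kept as-is: 9 3 7 5 4 9 7 2 8 → sum 54
Total = 41 + 54 = 95.
Check digit = (10 − (95 mod 10)) mod 10 = 5.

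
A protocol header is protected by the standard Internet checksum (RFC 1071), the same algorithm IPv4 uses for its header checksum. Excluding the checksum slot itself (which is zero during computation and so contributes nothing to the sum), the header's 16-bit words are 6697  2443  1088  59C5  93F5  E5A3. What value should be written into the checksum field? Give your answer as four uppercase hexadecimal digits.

913E

One's-complement addition (fold any carry out of bit 15 back into bit 0):
  0x6697 + 0x2443 = 0x08ADA
  0x8ADA + 0x1088 = 0x09B62
  0x9B62 + 0x59C5 = 0x0F527
  0xF527 + 0x93F5 = 0x1891C → wrap carry → 0x891D
  0x891D + 0xE5A3 = 0x16EC0 → wrap carry → 0x6EC1
One's-complement sum = 0x6EC1.
Checksum = ~0x6EC1 & 0xFFFF = 0x913E.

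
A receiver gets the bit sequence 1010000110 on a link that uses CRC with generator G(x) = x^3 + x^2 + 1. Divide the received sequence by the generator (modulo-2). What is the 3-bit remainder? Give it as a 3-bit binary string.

Modulo-2 division of 1010000110 by 1101:
  pos 0: 1010 XOR 1101 = 0111
  pos 1: 1110 XOR 1101 = 0011
  pos 3: 1100 XOR 1101 = 0001
  pos 6: 1110 XOR 1101 = 0011
Remainder = 011 (nonzero — an error is detected).

011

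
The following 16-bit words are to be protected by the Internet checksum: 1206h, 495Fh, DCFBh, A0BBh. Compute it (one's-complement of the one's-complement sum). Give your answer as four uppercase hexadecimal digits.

One's-complement addition (fold any carry out of bit 15 back into bit 0):
  0x1206 + 0x495F = 0x05B65
  0x5B65 + 0xDCFB = 0x13860 → wrap carry → 0x3861
  0x3861 + 0xA0BB = 0x0D91C
One's-complement sum = 0xD91C.
Checksum = ~0xD91C & 0xFFFF = 0x26E3.

26E3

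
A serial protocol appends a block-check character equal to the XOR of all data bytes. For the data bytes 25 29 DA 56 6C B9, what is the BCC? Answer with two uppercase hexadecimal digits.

XOR the bytes together:
  start with 0x25
  0x25 ⊕ 0x29 = 0x0C
  0x0C ⊕ 0xDA = 0xD6
  0xD6 ⊕ 0x56 = 0x80
  0x80 ⊕ 0x6C = 0xEC
  0xEC ⊕ 0xB9 = 0x55

55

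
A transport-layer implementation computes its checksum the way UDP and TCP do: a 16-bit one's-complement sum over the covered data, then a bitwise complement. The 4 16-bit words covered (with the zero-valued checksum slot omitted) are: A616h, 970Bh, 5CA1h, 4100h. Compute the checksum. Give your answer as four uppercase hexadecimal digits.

One's-complement addition (fold any carry out of bit 15 back into bit 0):
  0xA616 + 0x970B = 0x13D21 → wrap carry → 0x3D22
  0x3D22 + 0x5CA1 = 0x099C3
  0x99C3 + 0x4100 = 0x0DAC3
One's-complement sum = 0xDAC3.
Checksum = ~0xDAC3 & 0xFFFF = 0x253C.

253C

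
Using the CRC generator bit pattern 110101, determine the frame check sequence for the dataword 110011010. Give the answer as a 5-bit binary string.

Append 5 zeros: 11001101000000. Divide by 110101 (XOR where the leading bit is 1):
  pos 0: 110011 XOR 110101 = 000110
  pos 3: 110010 XOR 110101 = 000111
  pos 6: 111000 XOR 110101 = 001101
  pos 8: 110100 XOR 110101 = 000001
Remainder (last 5 bits) = 00001. This is the CRC / FCS.

00001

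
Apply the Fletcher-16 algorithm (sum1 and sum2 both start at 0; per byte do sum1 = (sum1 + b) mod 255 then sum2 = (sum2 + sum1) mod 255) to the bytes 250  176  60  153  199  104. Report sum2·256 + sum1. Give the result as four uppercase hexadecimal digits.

Running sums (mod 255):
  after byte 0 (250): sum1=250, sum2=250
  after byte 1 (176): sum1=171, sum2=166
  after byte 2 (60): sum1=231, sum2=142
  after byte 3 (153): sum1=129, sum2=16
  after byte 4 (199): sum1=73, sum2=89
  after byte 5 (104): sum1=177, sum2=11
Checksum = sum2·256 + sum1 = 11·256 + 177 = 2993 = 0x0BB1.

0BB1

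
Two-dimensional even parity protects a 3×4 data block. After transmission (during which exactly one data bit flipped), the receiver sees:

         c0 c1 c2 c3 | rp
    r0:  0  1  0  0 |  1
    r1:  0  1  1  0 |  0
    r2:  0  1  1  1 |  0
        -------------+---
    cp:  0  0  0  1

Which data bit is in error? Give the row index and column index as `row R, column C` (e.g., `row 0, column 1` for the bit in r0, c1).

Recompute each row's even parity and compare to rp:
  r0: data parity 1, sent rp 1 → ok
  r1: data parity 0, sent rp 0 → ok
  r2: data parity 1, sent rp 0 → mismatch
Recompute each column's even parity and compare to cp:
  c0: data parity 0, sent cp 0 → ok
  c1: data parity 1, sent cp 0 → mismatch
  c2: data parity 0, sent cp 0 → ok
  c3: data parity 1, sent cp 1 → ok
Exactly one row (r2) and one column (c1) fail → the flipped bit is at their intersection.

row 2, column 1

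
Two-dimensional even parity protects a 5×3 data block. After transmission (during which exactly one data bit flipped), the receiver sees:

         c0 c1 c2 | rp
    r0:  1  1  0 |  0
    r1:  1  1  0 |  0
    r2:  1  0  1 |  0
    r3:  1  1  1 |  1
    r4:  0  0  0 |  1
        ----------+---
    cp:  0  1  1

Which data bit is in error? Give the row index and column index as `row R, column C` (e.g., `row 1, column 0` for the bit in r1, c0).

row 4, column 2

Recompute each row's even parity and compare to rp:
  r0: data parity 0, sent rp 0 → ok
  r1: data parity 0, sent rp 0 → ok
  r2: data parity 0, sent rp 0 → ok
  r3: data parity 1, sent rp 1 → ok
  r4: data parity 0, sent rp 1 → mismatch
Recompute each column's even parity and compare to cp:
  c0: data parity 0, sent cp 0 → ok
  c1: data parity 1, sent cp 1 → ok
  c2: data parity 0, sent cp 1 → mismatch
Exactly one row (r4) and one column (c2) fail → the flipped bit is at their intersection.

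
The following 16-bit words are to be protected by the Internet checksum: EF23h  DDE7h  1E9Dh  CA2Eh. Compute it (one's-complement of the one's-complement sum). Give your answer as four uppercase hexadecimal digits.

4A28

One's-complement addition (fold any carry out of bit 15 back into bit 0):
  0xEF23 + 0xDDE7 = 0x1CD0A → wrap carry → 0xCD0B
  0xCD0B + 0x1E9D = 0x0EBA8
  0xEBA8 + 0xCA2E = 0x1B5D6 → wrap carry → 0xB5D7
One's-complement sum = 0xB5D7.
Checksum = ~0xB5D7 & 0xFFFF = 0x4A28.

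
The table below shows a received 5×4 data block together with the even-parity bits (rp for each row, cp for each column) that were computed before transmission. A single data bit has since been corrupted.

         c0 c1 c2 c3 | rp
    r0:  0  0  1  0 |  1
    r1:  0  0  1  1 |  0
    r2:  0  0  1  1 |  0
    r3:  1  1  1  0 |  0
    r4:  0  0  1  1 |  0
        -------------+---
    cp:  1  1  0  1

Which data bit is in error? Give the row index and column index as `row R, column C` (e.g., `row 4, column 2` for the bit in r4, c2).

row 3, column 2

Recompute each row's even parity and compare to rp:
  r0: data parity 1, sent rp 1 → ok
  r1: data parity 0, sent rp 0 → ok
  r2: data parity 0, sent rp 0 → ok
  r3: data parity 1, sent rp 0 → mismatch
  r4: data parity 0, sent rp 0 → ok
Recompute each column's even parity and compare to cp:
  c0: data parity 1, sent cp 1 → ok
  c1: data parity 1, sent cp 1 → ok
  c2: data parity 1, sent cp 0 → mismatch
  c3: data parity 1, sent cp 1 → ok
Exactly one row (r3) and one column (c2) fail → the flipped bit is at their intersection.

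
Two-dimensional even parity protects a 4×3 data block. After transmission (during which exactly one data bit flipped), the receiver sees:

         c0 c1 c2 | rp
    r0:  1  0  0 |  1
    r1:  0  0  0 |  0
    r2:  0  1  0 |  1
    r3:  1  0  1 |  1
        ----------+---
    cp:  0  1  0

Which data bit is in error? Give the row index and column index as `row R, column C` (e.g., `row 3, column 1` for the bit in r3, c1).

row 3, column 2

Recompute each row's even parity and compare to rp:
  r0: data parity 1, sent rp 1 → ok
  r1: data parity 0, sent rp 0 → ok
  r2: data parity 1, sent rp 1 → ok
  r3: data parity 0, sent rp 1 → mismatch
Recompute each column's even parity and compare to cp:
  c0: data parity 0, sent cp 0 → ok
  c1: data parity 1, sent cp 1 → ok
  c2: data parity 1, sent cp 0 → mismatch
Exactly one row (r3) and one column (c2) fail → the flipped bit is at their intersection.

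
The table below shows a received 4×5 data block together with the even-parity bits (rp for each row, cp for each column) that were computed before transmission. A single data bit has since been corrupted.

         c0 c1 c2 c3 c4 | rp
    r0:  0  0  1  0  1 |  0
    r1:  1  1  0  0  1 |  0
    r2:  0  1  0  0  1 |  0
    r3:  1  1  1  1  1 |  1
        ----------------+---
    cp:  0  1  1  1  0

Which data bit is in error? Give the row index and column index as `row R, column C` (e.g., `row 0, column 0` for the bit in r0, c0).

Recompute each row's even parity and compare to rp:
  r0: data parity 0, sent rp 0 → ok
  r1: data parity 1, sent rp 0 → mismatch
  r2: data parity 0, sent rp 0 → ok
  r3: data parity 1, sent rp 1 → ok
Recompute each column's even parity and compare to cp:
  c0: data parity 0, sent cp 0 → ok
  c1: data parity 1, sent cp 1 → ok
  c2: data parity 0, sent cp 1 → mismatch
  c3: data parity 1, sent cp 1 → ok
  c4: data parity 0, sent cp 0 → ok
Exactly one row (r1) and one column (c2) fail → the flipped bit is at their intersection.

row 1, column 2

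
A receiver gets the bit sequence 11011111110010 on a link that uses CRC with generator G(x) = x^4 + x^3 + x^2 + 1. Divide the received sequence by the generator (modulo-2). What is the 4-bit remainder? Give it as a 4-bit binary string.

Modulo-2 division of 11011111110010 by 11101:
  pos 0: 11011 XOR 11101 = 00110
  pos 2: 11011 XOR 11101 = 00110
  pos 4: 11011 XOR 11101 = 00110
  pos 6: 11010 XOR 11101 = 00111
  pos 8: 11101 XOR 11101 = 00000
Remainder = 0000 (zero — the frame passes the CRC check).

0000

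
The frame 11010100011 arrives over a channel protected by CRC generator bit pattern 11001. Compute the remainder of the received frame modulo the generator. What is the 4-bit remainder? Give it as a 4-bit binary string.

0000

Modulo-2 division of 11010100011 by 11001:
  pos 0: 11010 XOR 11001 = 00011
  pos 3: 11100 XOR 11001 = 00101
  pos 5: 10101 XOR 11001 = 01100
  pos 6: 11001 XOR 11001 = 00000
Remainder = 0000 (zero — the frame passes the CRC check).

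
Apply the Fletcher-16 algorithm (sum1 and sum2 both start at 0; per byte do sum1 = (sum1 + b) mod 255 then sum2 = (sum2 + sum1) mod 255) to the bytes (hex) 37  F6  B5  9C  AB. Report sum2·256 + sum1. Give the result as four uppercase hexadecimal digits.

Running sums (mod 255):
  after byte 0 (37): sum1=55, sum2=55
  after byte 1 (F6): sum1=46, sum2=101
  after byte 2 (B5): sum1=227, sum2=73
  after byte 3 (9C): sum1=128, sum2=201
  after byte 4 (AB): sum1=44, sum2=245
Checksum = sum2·256 + sum1 = 245·256 + 44 = 62764 = 0xF52C.

F52C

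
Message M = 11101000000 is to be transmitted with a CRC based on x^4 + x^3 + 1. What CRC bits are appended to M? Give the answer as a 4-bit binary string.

0011

Append 4 zeros: 111010000000000. Divide by 11001 (XOR where the leading bit is 1):
  pos 0: 11101 XOR 11001 = 00100
  pos 2: 10000 XOR 11001 = 01001
  pos 3: 10010 XOR 11001 = 01011
  pos 4: 10110 XOR 11001 = 01111
  pos 5: 11110 XOR 11001 = 00111
  pos 7: 11100 XOR 11001 = 00101
  pos 9: 10100 XOR 11001 = 01101
  pos 10: 11010 XOR 11001 = 00011
Remainder (last 4 bits) = 0011. This is the CRC / FCS.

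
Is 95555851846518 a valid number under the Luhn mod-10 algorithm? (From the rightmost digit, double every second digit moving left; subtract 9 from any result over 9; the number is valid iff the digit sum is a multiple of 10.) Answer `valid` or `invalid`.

From the right, keep odd positions and double even positions (subtract 9 from any doubled value over 9):
  doubled (positions 2,4,...): 2 3 7 1 1 1 9 → sum 24
  kept (positions 1,3,...): 8 5 4 1 8 5 5 → sum 36
Total = 60.
60 mod 10 = 0, so the number is valid.

valid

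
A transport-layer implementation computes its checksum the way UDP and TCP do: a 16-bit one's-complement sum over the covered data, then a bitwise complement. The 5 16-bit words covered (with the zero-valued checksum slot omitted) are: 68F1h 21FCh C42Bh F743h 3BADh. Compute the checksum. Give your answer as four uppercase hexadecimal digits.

7DF5

One's-complement addition (fold any carry out of bit 15 back into bit 0):
  0x68F1 + 0x21FC = 0x08AED
  0x8AED + 0xC42B = 0x14F18 → wrap carry → 0x4F19
  0x4F19 + 0xF743 = 0x1465C → wrap carry → 0x465D
  0x465D + 0x3BAD = 0x0820A
One's-complement sum = 0x820A.
Checksum = ~0x820A & 0xFFFF = 0x7DF5.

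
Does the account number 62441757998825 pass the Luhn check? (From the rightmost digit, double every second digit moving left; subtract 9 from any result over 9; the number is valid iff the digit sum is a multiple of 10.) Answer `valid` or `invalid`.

From the right, keep odd positions and double even positions (subtract 9 from any doubled value over 9):
  doubled (positions 2,4,...): 4 7 9 1 2 8 3 → sum 34
  kept (positions 1,3,...): 5 8 9 7 7 4 2 → sum 42
Total = 76.
76 mod 10 = 6, so the number is invalid.

invalid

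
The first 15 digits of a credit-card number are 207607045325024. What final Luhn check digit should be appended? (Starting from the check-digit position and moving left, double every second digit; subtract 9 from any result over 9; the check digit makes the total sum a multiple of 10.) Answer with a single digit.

Partial digits right→left: 4 2 0 5 2 3 5 4 0 7 0 6 7 0 2
Double every second digit counting from the check-digit position (so the 1st, 3rd, 5th, ... of the partial from the right).
  doubled (with −9 where >9): 8 0 4 1 0 0 5 4 → sum 22
  kept as-is: 2 5 3 4 7 6 0 → sum 27
Total = 22 + 27 = 49.
Check digit = (10 − (49 mod 10)) mod 10 = 1.

1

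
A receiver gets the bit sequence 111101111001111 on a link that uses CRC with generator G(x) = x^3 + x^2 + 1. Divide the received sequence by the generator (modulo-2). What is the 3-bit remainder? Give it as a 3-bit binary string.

Modulo-2 division of 111101111001111 by 1101:
  pos 0: 1111 XOR 1101 = 0010
  pos 2: 1001 XOR 1101 = 0100
  pos 3: 1001 XOR 1101 = 0100
  pos 4: 1001 XOR 1101 = 0100
  pos 5: 1001 XOR 1101 = 0100
  pos 6: 1000 XOR 1101 = 0101
  pos 7: 1010 XOR 1101 = 0111
  pos 8: 1111 XOR 1101 = 0010
  pos 10: 1011 XOR 1101 = 0110
  pos 11: 1101 XOR 1101 = 0000
Remainder = 000 (zero — the frame passes the CRC check).

000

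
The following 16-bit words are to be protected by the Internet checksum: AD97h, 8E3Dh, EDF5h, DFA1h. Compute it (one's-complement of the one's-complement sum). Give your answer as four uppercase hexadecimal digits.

F692

One's-complement addition (fold any carry out of bit 15 back into bit 0):
  0xAD97 + 0x8E3D = 0x13BD4 → wrap carry → 0x3BD5
  0x3BD5 + 0xEDF5 = 0x129CA → wrap carry → 0x29CB
  0x29CB + 0xDFA1 = 0x1096C → wrap carry → 0x096D
One's-complement sum = 0x096D.
Checksum = ~0x096D & 0xFFFF = 0xF692.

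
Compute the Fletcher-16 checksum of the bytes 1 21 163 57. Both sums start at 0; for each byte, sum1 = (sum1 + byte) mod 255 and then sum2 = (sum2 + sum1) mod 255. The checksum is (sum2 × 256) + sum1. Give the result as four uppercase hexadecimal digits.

Running sums (mod 255):
  after byte 0 (1): sum1=1, sum2=1
  after byte 1 (21): sum1=22, sum2=23
  after byte 2 (163): sum1=185, sum2=208
  after byte 3 (57): sum1=242, sum2=195
Checksum = sum2·256 + sum1 = 195·256 + 242 = 50162 = 0xC3F2.

C3F2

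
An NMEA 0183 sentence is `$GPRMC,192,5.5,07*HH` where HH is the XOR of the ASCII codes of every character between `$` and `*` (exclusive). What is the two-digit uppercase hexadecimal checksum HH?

74

XOR the ASCII codes of the payload characters:
  'G' = 0x47 → acc = 0x47
  'P' = 0x50 → acc = 0x17
  'R' = 0x52 → acc = 0x45
  'M' = 0x4D → acc = 0x08
  'C' = 0x43 → acc = 0x4B
  ',' = 0x2C → acc = 0x67
  '1' = 0x31 → acc = 0x56
  '9' = 0x39 → acc = 0x6F
  '2' = 0x32 → acc = 0x5D
  ',' = 0x2C → acc = 0x71
  '5' = 0x35 → acc = 0x44
  '.' = 0x2E → acc = 0x6A
  '5' = 0x35 → acc = 0x5F
  ',' = 0x2C → acc = 0x73
  '0' = 0x30 → acc = 0x43
  '7' = 0x37 → acc = 0x74
Checksum = 0x74.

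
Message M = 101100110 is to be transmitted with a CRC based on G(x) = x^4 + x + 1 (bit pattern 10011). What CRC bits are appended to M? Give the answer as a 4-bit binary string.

Append 4 zeros: 1011001100000. Divide by 10011 (XOR where the leading bit is 1):
  pos 0: 10110 XOR 10011 = 00101
  pos 2: 10101 XOR 10011 = 00110
  pos 4: 11010 XOR 10011 = 01001
  pos 5: 10010 XOR 10011 = 00001
Remainder (last 4 bits) = 1000. This is the CRC / FCS.

1000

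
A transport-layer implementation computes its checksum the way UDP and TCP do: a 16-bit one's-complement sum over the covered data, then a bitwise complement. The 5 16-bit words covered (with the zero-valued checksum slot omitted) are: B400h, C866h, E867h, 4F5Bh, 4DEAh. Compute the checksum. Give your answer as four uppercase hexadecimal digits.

One's-complement addition (fold any carry out of bit 15 back into bit 0):
  0xB400 + 0xC866 = 0x17C66 → wrap carry → 0x7C67
  0x7C67 + 0xE867 = 0x164CE → wrap carry → 0x64CF
  0x64CF + 0x4F5B = 0x0B42A
  0xB42A + 0x4DEA = 0x10214 → wrap carry → 0x0215
One's-complement sum = 0x0215.
Checksum = ~0x0215 & 0xFFFF = 0xFDEA.

FDEA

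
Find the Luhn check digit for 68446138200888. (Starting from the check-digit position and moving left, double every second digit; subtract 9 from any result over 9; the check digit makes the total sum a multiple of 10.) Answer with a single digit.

Partial digits right→left: 8 8 8 0 0 2 8 3 1 6 4 4 8 6
Double every second digit counting from the check-digit position (so the 1st, 3rd, 5th, ... of the partial from the right).
  doubled (with −9 where >9): 7 7 0 7 2 8 7 → sum 38
  kept as-is: 8 0 2 3 6 4 6 → sum 29
Total = 38 + 29 = 67.
Check digit = (10 − (67 mod 10)) mod 10 = 3.

3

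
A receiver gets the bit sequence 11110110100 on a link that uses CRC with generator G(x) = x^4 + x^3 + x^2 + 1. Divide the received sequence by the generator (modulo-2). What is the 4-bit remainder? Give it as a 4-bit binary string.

Modulo-2 division of 11110110100 by 11101:
  pos 0: 11110 XOR 11101 = 00011
  pos 3: 11110 XOR 11101 = 00011
  pos 6: 11100 XOR 11101 = 00001
Remainder = 0001 (nonzero — an error is detected).

0001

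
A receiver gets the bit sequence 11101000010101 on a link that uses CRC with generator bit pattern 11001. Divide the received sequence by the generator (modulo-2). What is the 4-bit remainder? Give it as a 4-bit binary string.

Modulo-2 division of 11101000010101 by 11001:
  pos 0: 11101 XOR 11001 = 00100
  pos 2: 10000 XOR 11001 = 01001
  pos 3: 10010 XOR 11001 = 01011
  pos 4: 10110 XOR 11001 = 01111
  pos 5: 11111 XOR 11001 = 00110
  pos 7: 11001 XOR 11001 = 00000
Remainder = 0001 (nonzero — an error is detected).

0001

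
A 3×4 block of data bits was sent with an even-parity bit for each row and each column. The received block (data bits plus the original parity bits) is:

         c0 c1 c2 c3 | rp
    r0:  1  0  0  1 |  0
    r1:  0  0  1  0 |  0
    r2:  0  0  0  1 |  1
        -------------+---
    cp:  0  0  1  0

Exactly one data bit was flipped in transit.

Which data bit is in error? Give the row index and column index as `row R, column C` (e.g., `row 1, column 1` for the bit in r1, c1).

row 1, column 0

Recompute each row's even parity and compare to rp:
  r0: data parity 0, sent rp 0 → ok
  r1: data parity 1, sent rp 0 → mismatch
  r2: data parity 1, sent rp 1 → ok
Recompute each column's even parity and compare to cp:
  c0: data parity 1, sent cp 0 → mismatch
  c1: data parity 0, sent cp 0 → ok
  c2: data parity 1, sent cp 1 → ok
  c3: data parity 0, sent cp 0 → ok
Exactly one row (r1) and one column (c0) fail → the flipped bit is at their intersection.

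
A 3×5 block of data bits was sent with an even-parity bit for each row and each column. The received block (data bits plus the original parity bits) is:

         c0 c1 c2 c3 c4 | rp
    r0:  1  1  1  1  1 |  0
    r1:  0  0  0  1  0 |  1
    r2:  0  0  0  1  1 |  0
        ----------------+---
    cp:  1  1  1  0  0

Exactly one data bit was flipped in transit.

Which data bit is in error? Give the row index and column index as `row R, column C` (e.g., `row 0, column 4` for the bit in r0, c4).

row 0, column 3

Recompute each row's even parity and compare to rp:
  r0: data parity 1, sent rp 0 → mismatch
  r1: data parity 1, sent rp 1 → ok
  r2: data parity 0, sent rp 0 → ok
Recompute each column's even parity and compare to cp:
  c0: data parity 1, sent cp 1 → ok
  c1: data parity 1, sent cp 1 → ok
  c2: data parity 1, sent cp 1 → ok
  c3: data parity 1, sent cp 0 → mismatch
  c4: data parity 0, sent cp 0 → ok
Exactly one row (r0) and one column (c3) fail → the flipped bit is at their intersection.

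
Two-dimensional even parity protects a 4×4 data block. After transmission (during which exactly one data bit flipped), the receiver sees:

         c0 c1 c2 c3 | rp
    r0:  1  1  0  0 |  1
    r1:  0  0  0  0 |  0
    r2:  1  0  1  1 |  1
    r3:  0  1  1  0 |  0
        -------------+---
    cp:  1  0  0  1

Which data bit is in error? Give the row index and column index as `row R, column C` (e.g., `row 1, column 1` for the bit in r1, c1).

Recompute each row's even parity and compare to rp:
  r0: data parity 0, sent rp 1 → mismatch
  r1: data parity 0, sent rp 0 → ok
  r2: data parity 1, sent rp 1 → ok
  r3: data parity 0, sent rp 0 → ok
Recompute each column's even parity and compare to cp:
  c0: data parity 0, sent cp 1 → mismatch
  c1: data parity 0, sent cp 0 → ok
  c2: data parity 0, sent cp 0 → ok
  c3: data parity 1, sent cp 1 → ok
Exactly one row (r0) and one column (c0) fail → the flipped bit is at their intersection.

row 0, column 0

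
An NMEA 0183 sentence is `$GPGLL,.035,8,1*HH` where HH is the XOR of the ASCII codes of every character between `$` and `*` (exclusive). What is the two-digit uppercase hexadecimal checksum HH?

6D

XOR the ASCII codes of the payload characters:
  'G' = 0x47 → acc = 0x47
  'P' = 0x50 → acc = 0x17
  'G' = 0x47 → acc = 0x50
  'L' = 0x4C → acc = 0x1C
  'L' = 0x4C → acc = 0x50
  ',' = 0x2C → acc = 0x7C
  '.' = 0x2E → acc = 0x52
  '0' = 0x30 → acc = 0x62
  '3' = 0x33 → acc = 0x51
  '5' = 0x35 → acc = 0x64
  ',' = 0x2C → acc = 0x48
  '8' = 0x38 → acc = 0x70
  ',' = 0x2C → acc = 0x5C
  '1' = 0x31 → acc = 0x6D
Checksum = 0x6D.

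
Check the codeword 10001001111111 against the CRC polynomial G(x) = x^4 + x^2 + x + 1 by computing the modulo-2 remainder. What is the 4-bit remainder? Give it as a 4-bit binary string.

Modulo-2 division of 10001001111111 by 10111:
  pos 0: 10001 XOR 10111 = 00110
  pos 2: 11000 XOR 10111 = 01111
  pos 3: 11111 XOR 10111 = 01000
  pos 4: 10001 XOR 10111 = 00110
  pos 6: 11011 XOR 10111 = 01100
  pos 7: 11001 XOR 10111 = 01110
  pos 8: 11101 XOR 10111 = 01010
  pos 9: 10101 XOR 10111 = 00010
Remainder = 0010 (nonzero — an error is detected).

0010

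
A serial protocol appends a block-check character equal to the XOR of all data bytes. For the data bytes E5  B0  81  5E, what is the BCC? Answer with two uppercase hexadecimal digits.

XOR the bytes together:
  start with 0xE5
  0xE5 ⊕ 0xB0 = 0x55
  0x55 ⊕ 0x81 = 0xD4
  0xD4 ⊕ 0x5E = 0x8A

8A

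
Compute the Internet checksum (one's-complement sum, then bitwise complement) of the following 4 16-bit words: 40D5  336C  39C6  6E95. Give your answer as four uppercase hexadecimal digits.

E362

One's-complement addition (fold any carry out of bit 15 back into bit 0):
  0x40D5 + 0x336C = 0x07441
  0x7441 + 0x39C6 = 0x0AE07
  0xAE07 + 0x6E95 = 0x11C9C → wrap carry → 0x1C9D
One's-complement sum = 0x1C9D.
Checksum = ~0x1C9D & 0xFFFF = 0xE362.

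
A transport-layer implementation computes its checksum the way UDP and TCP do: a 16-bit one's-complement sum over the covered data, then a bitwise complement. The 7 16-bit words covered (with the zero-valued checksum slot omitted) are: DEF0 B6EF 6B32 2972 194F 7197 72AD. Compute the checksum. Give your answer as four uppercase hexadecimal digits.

D7E6

One's-complement addition (fold any carry out of bit 15 back into bit 0):
  0xDEF0 + 0xB6EF = 0x195DF → wrap carry → 0x95E0
  0x95E0 + 0x6B32 = 0x10112 → wrap carry → 0x0113
  0x0113 + 0x2972 = 0x02A85
  0x2A85 + 0x194F = 0x043D4
  0x43D4 + 0x7197 = 0x0B56B
  0xB56B + 0x72AD = 0x12818 → wrap carry → 0x2819
One's-complement sum = 0x2819.
Checksum = ~0x2819 & 0xFFFF = 0xD7E6.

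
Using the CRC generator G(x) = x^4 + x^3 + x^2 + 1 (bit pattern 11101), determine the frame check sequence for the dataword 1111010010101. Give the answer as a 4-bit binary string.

0101

Append 4 zeros: 11110100101010000. Divide by 11101 (XOR where the leading bit is 1):
  pos 0: 11110 XOR 11101 = 00011
  pos 3: 11100 XOR 11101 = 00001
  pos 7: 11010 XOR 11101 = 00111
  pos 9: 11110 XOR 11101 = 00011
  pos 12: 11000 XOR 11101 = 00101
Remainder (last 4 bits) = 0101. This is the CRC / FCS.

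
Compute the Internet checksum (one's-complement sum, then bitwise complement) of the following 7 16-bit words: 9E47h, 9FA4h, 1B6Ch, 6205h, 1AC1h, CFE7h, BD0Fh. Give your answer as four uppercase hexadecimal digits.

One's-complement addition (fold any carry out of bit 15 back into bit 0):
  0x9E47 + 0x9FA4 = 0x13DEB → wrap carry → 0x3DEC
  0x3DEC + 0x1B6C = 0x05958
  0x5958 + 0x6205 = 0x0BB5D
  0xBB5D + 0x1AC1 = 0x0D61E
  0xD61E + 0xCFE7 = 0x1A605 → wrap carry → 0xA606
  0xA606 + 0xBD0F = 0x16315 → wrap carry → 0x6316
One's-complement sum = 0x6316.
Checksum = ~0x6316 & 0xFFFF = 0x9CE9.

9CE9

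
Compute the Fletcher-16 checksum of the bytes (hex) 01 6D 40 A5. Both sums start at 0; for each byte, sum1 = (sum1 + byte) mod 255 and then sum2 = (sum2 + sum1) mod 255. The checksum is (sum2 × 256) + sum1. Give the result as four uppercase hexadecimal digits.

Running sums (mod 255):
  after byte 0 (01): sum1=1, sum2=1
  after byte 1 (6D): sum1=110, sum2=111
  after byte 2 (40): sum1=174, sum2=30
  after byte 3 (A5): sum1=84, sum2=114
Checksum = sum2·256 + sum1 = 114·256 + 84 = 29268 = 0x7254.

7254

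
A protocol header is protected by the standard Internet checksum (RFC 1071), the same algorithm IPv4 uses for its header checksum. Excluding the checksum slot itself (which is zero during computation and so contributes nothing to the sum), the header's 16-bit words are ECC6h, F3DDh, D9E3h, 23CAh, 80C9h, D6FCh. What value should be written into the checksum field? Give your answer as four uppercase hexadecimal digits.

One's-complement addition (fold any carry out of bit 15 back into bit 0):
  0xECC6 + 0xF3DD = 0x1E0A3 → wrap carry → 0xE0A4
  0xE0A4 + 0xD9E3 = 0x1BA87 → wrap carry → 0xBA88
  0xBA88 + 0x23CA = 0x0DE52
  0xDE52 + 0x80C9 = 0x15F1B → wrap carry → 0x5F1C
  0x5F1C + 0xD6FC = 0x13618 → wrap carry → 0x3619
One's-complement sum = 0x3619.
Checksum = ~0x3619 & 0xFFFF = 0xC9E6.

C9E6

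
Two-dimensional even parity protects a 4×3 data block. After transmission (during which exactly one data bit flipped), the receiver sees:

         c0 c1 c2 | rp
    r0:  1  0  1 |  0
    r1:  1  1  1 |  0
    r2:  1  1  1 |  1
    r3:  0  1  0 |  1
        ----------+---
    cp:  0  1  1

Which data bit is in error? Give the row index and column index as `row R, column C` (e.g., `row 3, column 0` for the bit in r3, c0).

Recompute each row's even parity and compare to rp:
  r0: data parity 0, sent rp 0 → ok
  r1: data parity 1, sent rp 0 → mismatch
  r2: data parity 1, sent rp 1 → ok
  r3: data parity 1, sent rp 1 → ok
Recompute each column's even parity and compare to cp:
  c0: data parity 1, sent cp 0 → mismatch
  c1: data parity 1, sent cp 1 → ok
  c2: data parity 1, sent cp 1 → ok
Exactly one row (r1) and one column (c0) fail → the flipped bit is at their intersection.

row 1, column 0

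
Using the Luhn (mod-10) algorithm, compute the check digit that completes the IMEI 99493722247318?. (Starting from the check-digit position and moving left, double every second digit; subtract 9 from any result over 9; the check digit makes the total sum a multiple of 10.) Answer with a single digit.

Partial digits right→left: 8 1 3 7 4 2 2 2 7 3 9 4 9 9
Double every second digit counting from the check-digit position (so the 1st, 3rd, 5th, ... of the partial from the right).
  doubled (with −9 where >9): 7 6 8 4 5 9 9 → sum 48
  kept as-is: 1 7 2 2 3 4 9 → sum 28
Total = 48 + 28 = 76.
Check digit = (10 − (76 mod 10)) mod 10 = 4.

4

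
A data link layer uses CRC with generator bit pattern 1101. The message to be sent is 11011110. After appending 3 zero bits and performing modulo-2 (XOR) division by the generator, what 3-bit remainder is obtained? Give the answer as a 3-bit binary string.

Append 3 zeros: 11011110000. Divide by 1101 (XOR where the leading bit is 1):
  pos 0: 1101 XOR 1101 = 0000
  pos 4: 1110 XOR 1101 = 0011
  pos 6: 1100 XOR 1101 = 0001
Remainder (last 3 bits) = 010. This is the CRC / FCS.

010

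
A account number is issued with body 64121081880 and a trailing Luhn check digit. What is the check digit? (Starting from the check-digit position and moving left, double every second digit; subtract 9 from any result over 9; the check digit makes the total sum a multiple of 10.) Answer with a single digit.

Partial digits right→left: 0 8 8 1 8 0 1 2 1 4 6
Double every second digit counting from the check-digit position (so the 1st, 3rd, 5th, ... of the partial from the right).
  doubled (with −9 where >9): 0 7 7 2 2 3 → sum 21
  kept as-is: 8 1 0 2 4 → sum 15
Total = 21 + 15 = 36.
Check digit = (10 − (36 mod 10)) mod 10 = 4.

4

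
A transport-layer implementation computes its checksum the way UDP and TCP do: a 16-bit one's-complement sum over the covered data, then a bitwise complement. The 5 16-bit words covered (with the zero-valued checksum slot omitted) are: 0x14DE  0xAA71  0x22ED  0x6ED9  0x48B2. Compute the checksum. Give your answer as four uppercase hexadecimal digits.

6637

One's-complement addition (fold any carry out of bit 15 back into bit 0):
  0x14DE + 0xAA71 = 0x0BF4F
  0xBF4F + 0x22ED = 0x0E23C
  0xE23C + 0x6ED9 = 0x15115 → wrap carry → 0x5116
  0x5116 + 0x48B2 = 0x099C8
One's-complement sum = 0x99C8.
Checksum = ~0x99C8 & 0xFFFF = 0x6637.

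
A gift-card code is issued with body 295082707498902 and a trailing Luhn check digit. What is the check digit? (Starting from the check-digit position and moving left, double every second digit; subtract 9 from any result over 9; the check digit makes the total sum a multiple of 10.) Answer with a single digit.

3

Partial digits right→left: 2 0 9 8 9 4 7 0 7 2 8 0 5 9 2
Double every second digit counting from the check-digit position (so the 1st, 3rd, 5th, ... of the partial from the right).
  doubled (with −9 where >9): 4 9 9 5 5 7 1 4 → sum 44
  kept as-is: 0 8 4 0 2 0 9 → sum 23
Total = 44 + 23 = 67.
Check digit = (10 − (67 mod 10)) mod 10 = 3.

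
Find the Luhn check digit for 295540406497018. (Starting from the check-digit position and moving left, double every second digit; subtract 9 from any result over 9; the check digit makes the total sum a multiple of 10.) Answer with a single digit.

Partial digits right→left: 8 1 0 7 9 4 6 0 4 0 4 5 5 9 2
Double every second digit counting from the check-digit position (so the 1st, 3rd, 5th, ... of the partial from the right).
  doubled (with −9 where >9): 7 0 9 3 8 8 1 4 → sum 40
  kept as-is: 1 7 4 0 0 5 9 → sum 26
Total = 40 + 26 = 66.
Check digit = (10 − (66 mod 10)) mod 10 = 4.

4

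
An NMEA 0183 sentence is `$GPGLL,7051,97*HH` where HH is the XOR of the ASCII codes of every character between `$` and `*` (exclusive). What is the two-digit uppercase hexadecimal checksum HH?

XOR the ASCII codes of the payload characters:
  'G' = 0x47 → acc = 0x47
  'P' = 0x50 → acc = 0x17
  'G' = 0x47 → acc = 0x50
  'L' = 0x4C → acc = 0x1C
  'L' = 0x4C → acc = 0x50
  ',' = 0x2C → acc = 0x7C
  '7' = 0x37 → acc = 0x4B
  '0' = 0x30 → acc = 0x7B
  '5' = 0x35 → acc = 0x4E
  '1' = 0x31 → acc = 0x7F
  ',' = 0x2C → acc = 0x53
  '9' = 0x39 → acc = 0x6A
  '7' = 0x37 → acc = 0x5D
Checksum = 0x5D.

5D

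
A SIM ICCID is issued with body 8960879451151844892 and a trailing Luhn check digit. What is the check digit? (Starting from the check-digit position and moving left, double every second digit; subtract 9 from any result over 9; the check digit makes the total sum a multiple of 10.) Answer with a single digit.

Partial digits right→left: 2 9 8 4 4 8 1 5 1 1 5 4 9 7 8 0 6 9 8
Double every second digit counting from the check-digit position (so the 1st, 3rd, 5th, ... of the partial from the right).
  doubled (with −9 where >9): 4 7 8 2 2 1 9 7 3 7 → sum 50
  kept as-is: 9 4 8 5 1 4 7 0 9 → sum 47
Total = 50 + 47 = 97.
Check digit = (10 − (97 mod 10)) mod 10 = 3.

3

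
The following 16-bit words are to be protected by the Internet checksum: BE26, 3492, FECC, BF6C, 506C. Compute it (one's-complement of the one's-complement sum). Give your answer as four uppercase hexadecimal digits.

One's-complement addition (fold any carry out of bit 15 back into bit 0):
  0xBE26 + 0x3492 = 0x0F2B8
  0xF2B8 + 0xFECC = 0x1F184 → wrap carry → 0xF185
  0xF185 + 0xBF6C = 0x1B0F1 → wrap carry → 0xB0F2
  0xB0F2 + 0x506C = 0x1015E → wrap carry → 0x015F
One's-complement sum = 0x015F.
Checksum = ~0x015F & 0xFFFF = 0xFEA0.

FEA0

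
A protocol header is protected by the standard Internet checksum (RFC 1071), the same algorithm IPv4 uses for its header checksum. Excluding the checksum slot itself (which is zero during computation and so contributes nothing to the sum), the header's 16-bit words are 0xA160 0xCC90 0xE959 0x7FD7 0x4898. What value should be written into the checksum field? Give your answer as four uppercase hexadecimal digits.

E044

One's-complement addition (fold any carry out of bit 15 back into bit 0):
  0xA160 + 0xCC90 = 0x16DF0 → wrap carry → 0x6DF1
  0x6DF1 + 0xE959 = 0x1574A → wrap carry → 0x574B
  0x574B + 0x7FD7 = 0x0D722
  0xD722 + 0x4898 = 0x11FBA → wrap carry → 0x1FBB
One's-complement sum = 0x1FBB.
Checksum = ~0x1FBB & 0xFFFF = 0xE044.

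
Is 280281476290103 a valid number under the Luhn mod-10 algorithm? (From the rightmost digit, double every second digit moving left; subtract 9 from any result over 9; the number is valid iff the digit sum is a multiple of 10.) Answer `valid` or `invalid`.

invalid

From the right, keep odd positions and double even positions (subtract 9 from any doubled value over 9):
  doubled (positions 2,4,...): 0 0 4 5 2 4 7 → sum 22
  kept (positions 1,3,...): 3 1 9 6 4 8 0 2 → sum 33
Total = 55.
55 mod 10 = 5, so the number is invalid.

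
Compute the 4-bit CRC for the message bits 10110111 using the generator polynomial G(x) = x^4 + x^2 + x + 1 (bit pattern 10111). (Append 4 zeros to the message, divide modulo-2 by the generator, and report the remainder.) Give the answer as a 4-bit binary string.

0011

Append 4 zeros: 101101110000. Divide by 10111 (XOR where the leading bit is 1):
  pos 0: 10110 XOR 10111 = 00001
  pos 4: 11110 XOR 10111 = 01001
  pos 5: 10010 XOR 10111 = 00101
  pos 7: 10100 XOR 10111 = 00011
Remainder (last 4 bits) = 0011. This is the CRC / FCS.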